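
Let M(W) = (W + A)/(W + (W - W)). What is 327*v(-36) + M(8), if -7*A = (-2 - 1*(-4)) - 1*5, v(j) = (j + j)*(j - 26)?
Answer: 81744827/56 ≈ 1.4597e+6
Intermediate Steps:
v(j) = 2*j*(-26 + j) (v(j) = (2*j)*(-26 + j) = 2*j*(-26 + j))
A = 3/7 (A = -((-2 - 1*(-4)) - 1*5)/7 = -((-2 + 4) - 5)/7 = -(2 - 5)/7 = -⅐*(-3) = 3/7 ≈ 0.42857)
M(W) = (3/7 + W)/W (M(W) = (W + 3/7)/(W + (W - W)) = (3/7 + W)/(W + 0) = (3/7 + W)/W)
327*v(-36) + M(8) = 327*(2*(-36)*(-26 - 36)) + (3/7 + 8)/8 = 327*(2*(-36)*(-62)) + (⅛)*(59/7) = 327*4464 + 59/56 = 1459728 + 59/56 = 81744827/56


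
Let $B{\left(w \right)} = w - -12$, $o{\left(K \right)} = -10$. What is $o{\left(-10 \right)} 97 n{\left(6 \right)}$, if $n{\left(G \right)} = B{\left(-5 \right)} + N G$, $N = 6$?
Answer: $-41710$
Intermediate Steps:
$B{\left(w \right)} = 12 + w$ ($B{\left(w \right)} = w + 12 = 12 + w$)
$n{\left(G \right)} = 7 + 6 G$ ($n{\left(G \right)} = \left(12 - 5\right) + 6 G = 7 + 6 G$)
$o{\left(-10 \right)} 97 n{\left(6 \right)} = \left(-10\right) 97 \left(7 + 6 \cdot 6\right) = - 970 \left(7 + 36\right) = \left(-970\right) 43 = -41710$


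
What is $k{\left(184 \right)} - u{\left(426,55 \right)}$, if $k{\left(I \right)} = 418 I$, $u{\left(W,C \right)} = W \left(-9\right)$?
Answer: $80746$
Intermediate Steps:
$u{\left(W,C \right)} = - 9 W$
$k{\left(184 \right)} - u{\left(426,55 \right)} = 418 \cdot 184 - \left(-9\right) 426 = 76912 - -3834 = 76912 + 3834 = 80746$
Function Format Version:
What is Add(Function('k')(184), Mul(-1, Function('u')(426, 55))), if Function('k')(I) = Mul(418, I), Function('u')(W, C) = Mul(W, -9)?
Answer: 80746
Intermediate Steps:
Function('u')(W, C) = Mul(-9, W)
Add(Function('k')(184), Mul(-1, Function('u')(426, 55))) = Add(Mul(418, 184), Mul(-1, Mul(-9, 426))) = Add(76912, Mul(-1, -3834)) = Add(76912, 3834) = 80746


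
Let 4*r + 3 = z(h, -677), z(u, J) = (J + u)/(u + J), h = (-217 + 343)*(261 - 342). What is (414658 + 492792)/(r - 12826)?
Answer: -1814900/25653 ≈ -70.748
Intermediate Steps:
h = -10206 (h = 126*(-81) = -10206)
z(u, J) = 1 (z(u, J) = (J + u)/(J + u) = 1)
r = -½ (r = -¾ + (¼)*1 = -¾ + ¼ = -½ ≈ -0.50000)
(414658 + 492792)/(r - 12826) = (414658 + 492792)/(-½ - 12826) = 907450/(-25653/2) = 907450*(-2/25653) = -1814900/25653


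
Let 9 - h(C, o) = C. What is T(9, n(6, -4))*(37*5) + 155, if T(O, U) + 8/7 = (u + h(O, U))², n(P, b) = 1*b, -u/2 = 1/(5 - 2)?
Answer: 1625/63 ≈ 25.794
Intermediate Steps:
h(C, o) = 9 - C
u = -⅔ (u = -2/(5 - 2) = -2/3 = -2*⅓ = -⅔ ≈ -0.66667)
n(P, b) = b
T(O, U) = -8/7 + (25/3 - O)² (T(O, U) = -8/7 + (-⅔ + (9 - O))² = -8/7 + (25/3 - O)²)
T(9, n(6, -4))*(37*5) + 155 = (-8/7 + (-25 + 3*9)²/9)*(37*5) + 155 = (-8/7 + (-25 + 27)²/9)*185 + 155 = (-8/7 + (⅑)*2²)*185 + 155 = (-8/7 + (⅑)*4)*185 + 155 = (-8/7 + 4/9)*185 + 155 = -44/63*185 + 155 = -8140/63 + 155 = 1625/63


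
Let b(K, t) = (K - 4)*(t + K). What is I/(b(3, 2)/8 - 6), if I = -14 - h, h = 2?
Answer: 128/53 ≈ 2.4151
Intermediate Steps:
b(K, t) = (-4 + K)*(K + t)
I = -16 (I = -14 - 1*2 = -14 - 2 = -16)
I/(b(3, 2)/8 - 6) = -16/((3² - 4*3 - 4*2 + 3*2)/8 - 6) = -16/((9 - 12 - 8 + 6)*(⅛) - 6) = -16/(-5*⅛ - 6) = -16/(-5/8 - 6) = -16/(-53/8) = -8/53*(-16) = 128/53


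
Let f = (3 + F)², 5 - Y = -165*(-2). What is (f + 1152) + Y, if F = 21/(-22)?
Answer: 402293/484 ≈ 831.18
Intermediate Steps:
Y = -325 (Y = 5 - (-165)*(-2) = 5 - 1*330 = 5 - 330 = -325)
F = -21/22 (F = 21*(-1/22) = -21/22 ≈ -0.95455)
f = 2025/484 (f = (3 - 21/22)² = (45/22)² = 2025/484 ≈ 4.1839)
(f + 1152) + Y = (2025/484 + 1152) - 325 = 559593/484 - 325 = 402293/484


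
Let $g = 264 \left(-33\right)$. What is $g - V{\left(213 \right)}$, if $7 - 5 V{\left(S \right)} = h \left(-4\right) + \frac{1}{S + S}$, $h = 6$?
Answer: $- \frac{3713953}{426} \approx -8718.2$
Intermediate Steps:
$g = -8712$
$V{\left(S \right)} = \frac{31}{5} - \frac{1}{10 S}$ ($V{\left(S \right)} = \frac{7}{5} - \frac{6 \left(-4\right) + \frac{1}{S + S}}{5} = \frac{7}{5} - \frac{-24 + \frac{1}{2 S}}{5} = \frac{7}{5} + \left(\frac{24}{5} - \frac{1}{10 S}\right) = \frac{31}{5} - \frac{1}{10 S}$)
$g - V{\left(213 \right)} = -8712 - \frac{-1 + 62 \cdot 213}{10 \cdot 213} = -8712 - \frac{1}{10} \cdot \frac{1}{213} \left(-1 + 13206\right) = -8712 - \frac{1}{10} \cdot \frac{1}{213} \cdot 13205 = -8712 - \frac{2641}{426} = - \frac{3713953}{426}$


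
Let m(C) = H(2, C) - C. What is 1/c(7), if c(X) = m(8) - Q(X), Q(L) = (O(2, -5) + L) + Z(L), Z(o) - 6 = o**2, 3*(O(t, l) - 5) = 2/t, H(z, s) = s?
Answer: -3/202 ≈ -0.014851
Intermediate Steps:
O(t, l) = 5 + 2/(3*t) (O(t, l) = 5 + (2/t)/3 = 5 + 2/(3*t))
Z(o) = 6 + o**2
Q(L) = 34/3 + L + L**2 (Q(L) = ((5 + (2/3)/2) + L) + (6 + L**2) = ((5 + (2/3)*(1/2)) + L) + (6 + L**2) = ((5 + 1/3) + L) + (6 + L**2) = (16/3 + L) + (6 + L**2) = 34/3 + L + L**2)
m(C) = 0 (m(C) = C - C = 0)
c(X) = -34/3 - X - X**2 (c(X) = 0 - (34/3 + X + X**2) = 0 + (-34/3 - X - X**2) = -34/3 - X - X**2)
1/c(7) = 1/(-34/3 - 1*7 - 1*7**2) = 1/(-34/3 - 7 - 1*49) = 1/(-34/3 - 7 - 49) = 1/(-202/3) = -3/202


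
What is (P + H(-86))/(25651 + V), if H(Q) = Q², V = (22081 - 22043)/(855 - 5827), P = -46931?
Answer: -98284010/63768367 ≈ -1.5413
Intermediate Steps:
V = -19/2486 (V = 38/(-4972) = 38*(-1/4972) = -19/2486 ≈ -0.0076428)
(P + H(-86))/(25651 + V) = (-46931 + (-86)²)/(25651 - 19/2486) = (-46931 + 7396)/(63768367/2486) = -39535*2486/63768367 = -98284010/63768367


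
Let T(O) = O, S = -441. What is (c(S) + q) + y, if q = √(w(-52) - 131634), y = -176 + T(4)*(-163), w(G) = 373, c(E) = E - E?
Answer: -828 + I*√131261 ≈ -828.0 + 362.3*I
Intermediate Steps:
c(E) = 0
y = -828 (y = -176 + 4*(-163) = -176 - 652 = -828)
q = I*√131261 (q = √(373 - 131634) = √(-131261) = I*√131261 ≈ 362.3*I)
(c(S) + q) + y = (0 + I*√131261) - 828 = I*√131261 - 828 = -828 + I*√131261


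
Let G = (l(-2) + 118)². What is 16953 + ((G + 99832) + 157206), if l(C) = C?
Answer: 287447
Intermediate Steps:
G = 13456 (G = (-2 + 118)² = 116² = 13456)
16953 + ((G + 99832) + 157206) = 16953 + ((13456 + 99832) + 157206) = 16953 + (113288 + 157206) = 16953 + 270494 = 287447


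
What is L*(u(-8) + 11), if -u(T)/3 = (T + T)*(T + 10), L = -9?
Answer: -963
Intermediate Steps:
u(T) = -6*T*(10 + T) (u(T) = -3*(T + T)*(T + 10) = -3*2*T*(10 + T) = -6*T*(10 + T))
L*(u(-8) + 11) = -9*(-6*(-8)*(10 - 8) + 11) = -9*(-6*(-8)*2 + 11) = -9*(96 + 11) = -9*107 = -963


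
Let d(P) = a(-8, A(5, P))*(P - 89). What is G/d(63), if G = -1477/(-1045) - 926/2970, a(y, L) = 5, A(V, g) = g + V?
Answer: -15541/1833975 ≈ -0.0084739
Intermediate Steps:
A(V, g) = V + g
d(P) = -445 + 5*P (d(P) = 5*(P - 89) = 5*(-89 + P) = -445 + 5*P)
G = 31082/28215 (G = -1477*(-1/1045) - 926*1/2970 = 1477/1045 - 463/1485 = 31082/28215 ≈ 1.1016)
G/d(63) = 31082/(28215*(-445 + 5*63)) = 31082/(28215*(-445 + 315)) = (31082/28215)/(-130) = (31082/28215)*(-1/130) = -15541/1833975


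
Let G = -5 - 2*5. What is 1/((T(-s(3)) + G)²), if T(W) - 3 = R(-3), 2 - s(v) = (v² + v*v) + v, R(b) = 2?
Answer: 1/100 ≈ 0.010000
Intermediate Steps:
s(v) = 2 - v - 2*v² (s(v) = 2 - ((v² + v*v) + v) = 2 - ((v² + v²) + v) = 2 - (2*v² + v) = 2 - (v + 2*v²) = 2 + (-v - 2*v²) = 2 - v - 2*v²)
T(W) = 5 (T(W) = 3 + 2 = 5)
G = -15 (G = -5 - 10 = -15)
1/((T(-s(3)) + G)²) = 1/((5 - 15)²) = 1/((-10)²) = 1/100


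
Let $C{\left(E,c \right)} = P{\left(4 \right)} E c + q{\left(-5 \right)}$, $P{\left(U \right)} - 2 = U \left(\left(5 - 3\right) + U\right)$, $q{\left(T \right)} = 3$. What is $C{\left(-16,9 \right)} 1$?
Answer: $-3741$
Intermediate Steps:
$P{\left(U \right)} = 2 + U \left(2 + U\right)$ ($P{\left(U \right)} = 2 + U \left(\left(5 - 3\right) + U\right) = 2 + U \left(2 + U\right)$)
$C{\left(E,c \right)} = 3 + 26 E c$ ($C{\left(E,c \right)} = \left(2 + 4^{2} + 2 \cdot 4\right) E c + 3 = \left(2 + 16 + 8\right) E c + 3 = 26 E c + 3 = 3 + 26 E c$)
$C{\left(-16,9 \right)} 1 = \left(3 + 26 \left(-16\right) 9\right) 1 = \left(3 - 3744\right) 1 = \left(-3741\right) 1 = -3741$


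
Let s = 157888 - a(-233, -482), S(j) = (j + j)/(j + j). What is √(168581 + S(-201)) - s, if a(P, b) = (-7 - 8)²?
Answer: -157663 + √168582 ≈ -1.5725e+5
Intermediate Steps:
a(P, b) = 225 (a(P, b) = (-15)² = 225)
S(j) = 1 (S(j) = (2*j)/((2*j)) = (2*j)*(1/(2*j)) = 1)
s = 157663 (s = 157888 - 1*225 = 157888 - 225 = 157663)
√(168581 + S(-201)) - s = √(168581 + 1) - 1*157663 = √168582 - 157663 = -157663 + √168582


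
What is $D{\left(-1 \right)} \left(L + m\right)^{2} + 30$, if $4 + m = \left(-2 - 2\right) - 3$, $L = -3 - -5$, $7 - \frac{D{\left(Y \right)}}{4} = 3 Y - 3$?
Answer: $4242$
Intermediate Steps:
$D{\left(Y \right)} = 40 - 12 Y$ ($D{\left(Y \right)} = 28 - 4 \left(3 Y - 3\right) = 28 - 4 \left(-3 + 3 Y\right) = 28 - \left(-12 + 12 Y\right) = 40 - 12 Y$)
$L = 2$ ($L = -3 + 5 = 2$)
$m = -11$ ($m = -4 - 7 = -11$)
$D{\left(-1 \right)} \left(L + m\right)^{2} + 30 = \left(40 - -12\right) \left(2 - 11\right)^{2} + 30 = \left(40 + 12\right) \left(-9\right)^{2} + 30 = 52 \cdot 81 + 30 = 4212 + 30 = 4242$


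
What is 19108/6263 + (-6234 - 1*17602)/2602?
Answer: -49782926/8148163 ≈ -6.1097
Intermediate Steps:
19108/6263 + (-6234 - 1*17602)/2602 = 19108*(1/6263) + (-6234 - 17602)*(1/2602) = 19108/6263 - 23836*1/2602 = 19108/6263 - 11918/1301 = -49782926/8148163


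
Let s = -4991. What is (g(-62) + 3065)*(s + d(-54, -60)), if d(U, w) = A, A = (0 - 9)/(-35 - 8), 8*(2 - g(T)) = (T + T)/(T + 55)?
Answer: -4604006914/301 ≈ -1.5296e+7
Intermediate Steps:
g(T) = 2 - T/(4*(55 + T)) (g(T) = 2 - (T + T)/(8*(T + 55)) = 2 - 2*T/(8*(55 + T)) = 2 - T/(4*(55 + T)))
A = 9/43 (A = -9/(-43) = -9*(-1/43) = 9/43 ≈ 0.20930)
d(U, w) = 9/43
(g(-62) + 3065)*(s + d(-54, -60)) = ((440 + 7*(-62))/(4*(55 - 62)) + 3065)*(-4991 + 9/43) = ((1/4)*(440 - 434)/(-7) + 3065)*(-214604/43) = ((1/4)*(-1/7)*6 + 3065)*(-214604/43) = (-3/14 + 3065)*(-214604/43) = (42907/14)*(-214604/43) = -4604006914/301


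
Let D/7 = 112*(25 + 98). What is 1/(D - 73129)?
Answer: 1/23303 ≈ 4.2913e-5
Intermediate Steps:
D = 96432 (D = 7*(112*(25 + 98)) = 7*(112*123) = 7*13776 = 96432)
1/(D - 73129) = 1/(96432 - 73129) = 1/23303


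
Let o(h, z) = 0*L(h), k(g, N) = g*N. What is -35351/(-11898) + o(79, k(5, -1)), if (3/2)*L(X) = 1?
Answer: 35351/11898 ≈ 2.9712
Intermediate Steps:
L(X) = ⅔ (L(X) = (⅔)*1 = ⅔)
k(g, N) = N*g
o(h, z) = 0 (o(h, z) = 0*(⅔) = 0)
-35351/(-11898) + o(79, k(5, -1)) = -35351/(-11898) + 0 = -35351*(-1/11898) + 0 = 35351/11898 + 0 = 35351/11898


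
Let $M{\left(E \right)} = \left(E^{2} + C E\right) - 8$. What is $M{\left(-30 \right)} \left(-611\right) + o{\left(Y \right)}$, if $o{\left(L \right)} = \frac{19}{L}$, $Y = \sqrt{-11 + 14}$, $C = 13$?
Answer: $-306722 + \frac{19 \sqrt{3}}{3} \approx -3.0671 \cdot 10^{5}$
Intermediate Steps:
$M{\left(E \right)} = -8 + E^{2} + 13 E$ ($M{\left(E \right)} = \left(E^{2} + 13 E\right) - 8 = -8 + E^{2} + 13 E$)
$Y = \sqrt{3} \approx 1.732$
$M{\left(-30 \right)} \left(-611\right) + o{\left(Y \right)} = \left(-8 + \left(-30\right)^{2} + 13 \left(-30\right)\right) \left(-611\right) + \frac{19}{\sqrt{3}} = \left(-8 + 900 - 390\right) \left(-611\right) + 19 \frac{\sqrt{3}}{3} = 502 \left(-611\right) + \frac{19 \sqrt{3}}{3} = -306722 + \frac{19 \sqrt{3}}{3}$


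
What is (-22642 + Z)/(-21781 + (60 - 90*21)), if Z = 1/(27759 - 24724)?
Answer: 68718469/71659385 ≈ 0.95896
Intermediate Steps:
Z = 1/3035 ≈ 0.00032949
(-22642 + Z)/(-21781 + (60 - 90*21)) = (-22642 + 1/3035)/(-21781 + (60 - 90*21)) = -68718469/(3035*(-21781 + (60 - 1890))) = -68718469/(3035*(-21781 - 1830)) = -68718469/3035/(-23611) = -68718469/3035*(-1/23611) = 68718469/71659385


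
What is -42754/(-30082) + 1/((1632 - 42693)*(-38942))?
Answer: 34181768760215/24050520825942 ≈ 1.4212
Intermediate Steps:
-42754/(-30082) + 1/((1632 - 42693)*(-38942)) = -42754*(-1/30082) - 1/38942/(-41061) = 21377/15041 - 1/41061*(-1/38942) = 21377/15041 + 1/1598997462 = 34181768760215/24050520825942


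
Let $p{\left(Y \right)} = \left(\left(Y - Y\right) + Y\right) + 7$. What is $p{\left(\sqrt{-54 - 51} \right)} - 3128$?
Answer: $-3121 + i \sqrt{105} \approx -3121.0 + 10.247 i$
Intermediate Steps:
$p{\left(Y \right)} = 7 + Y$ ($p{\left(Y \right)} = \left(0 + Y\right) + 7 = Y + 7 = 7 + Y$)
$p{\left(\sqrt{-54 - 51} \right)} - 3128 = \left(7 + \sqrt{-54 - 51}\right) - 3128 = \left(7 + \sqrt{-105}\right) - 3128 = \left(7 + i \sqrt{105}\right) - 3128 = -3121 + i \sqrt{105}$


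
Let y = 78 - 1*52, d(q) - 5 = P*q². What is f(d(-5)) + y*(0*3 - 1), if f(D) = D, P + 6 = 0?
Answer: -171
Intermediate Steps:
P = -6 (P = -6 + 0 = -6)
d(q) = 5 - 6*q²
y = 26 (y = 78 - 52 = 26)
f(d(-5)) + y*(0*3 - 1) = (5 - 6*(-5)²) + 26*(0*3 - 1) = (5 - 6*25) + 26*(0 - 1) = (5 - 150) + 26*(-1) = -145 - 26 = -171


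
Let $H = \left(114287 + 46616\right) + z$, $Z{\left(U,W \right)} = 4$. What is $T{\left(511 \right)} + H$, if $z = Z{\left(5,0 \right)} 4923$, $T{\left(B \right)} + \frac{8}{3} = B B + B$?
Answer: $\frac{1326673}{3} \approx 4.4222 \cdot 10^{5}$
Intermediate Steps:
$T{\left(B \right)} = - \frac{8}{3} + B + B^{2}$ ($T{\left(B \right)} = - \frac{8}{3} + \left(B B + B\right) = - \frac{8}{3} + \left(B^{2} + B\right) = - \frac{8}{3} + \left(B + B^{2}\right) = - \frac{8}{3} + B + B^{2}$)
$z = 19692$ ($z = 4 \cdot 4923 = 19692$)
$H = 180595$ ($H = \left(114287 + 46616\right) + 19692 = 160903 + 19692 = 180595$)
$T{\left(511 \right)} + H = \left(- \frac{8}{3} + 511 + 511^{2}\right) + 180595 = \left(- \frac{8}{3} + 511 + 261121\right) + 180595 = \frac{784888}{3} + 180595 = \frac{1326673}{3}$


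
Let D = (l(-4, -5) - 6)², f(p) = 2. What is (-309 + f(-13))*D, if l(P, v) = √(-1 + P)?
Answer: -9517 + 3684*I*√5 ≈ -9517.0 + 8237.7*I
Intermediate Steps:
D = (-6 + I*√5)² (D = (√(-1 - 4) - 6)² = (√(-5) - 6)² = (I*√5 - 6)² = (-6 + I*√5)² ≈ 31.0 - 26.833*I)
(-309 + f(-13))*D = (-309 + 2)*(6 - I*√5)² = -307*(6 - I*√5)²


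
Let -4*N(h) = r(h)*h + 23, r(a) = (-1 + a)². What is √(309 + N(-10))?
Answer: √2423/2 ≈ 24.612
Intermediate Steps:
N(h) = -23/4 - h*(-1 + h)²/4 (N(h) = -((-1 + h)²*h + 23)/4 = -(h*(-1 + h)² + 23)/4 = -(23 + h*(-1 + h)²)/4 = -23/4 - h*(-1 + h)²/4)
√(309 + N(-10)) = √(309 + (-23/4 - ¼*(-10)*(-1 - 10)²)) = √(309 + (-23/4 - ¼*(-10)*(-11)²)) = √(309 + (-23/4 - ¼*(-10)*121)) = √(309 + (-23/4 + 605/2)) = √(309 + 1187/4) = √(2423/4) = √2423/2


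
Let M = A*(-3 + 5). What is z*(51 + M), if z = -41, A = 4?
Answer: -2419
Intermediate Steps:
M = 8 (M = 4*(-3 + 5) = 4*2 = 8)
z*(51 + M) = -41*(51 + 8) = -41*59 = -2419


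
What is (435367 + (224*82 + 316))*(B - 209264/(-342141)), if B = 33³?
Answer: 5582888675223431/342141 ≈ 1.6318e+10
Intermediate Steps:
B = 35937
(435367 + (224*82 + 316))*(B - 209264/(-342141)) = (435367 + (224*82 + 316))*(35937 - 209264/(-342141)) = (435367 + (18368 + 316))*(35937 - 209264*(-1/342141)) = (435367 + 18684)*(35937 + 209264/342141) = 454051*(12295730381/342141) = 5582888675223431/342141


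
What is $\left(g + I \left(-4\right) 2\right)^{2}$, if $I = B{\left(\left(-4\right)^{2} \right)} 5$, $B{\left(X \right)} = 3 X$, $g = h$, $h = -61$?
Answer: $3924361$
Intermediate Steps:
$g = -61$
$I = 240$ ($I = 3 \left(-4\right)^{2} \cdot 5 = 3 \cdot 16 \cdot 5 = 48 \cdot 5 = 240$)
$\left(g + I \left(-4\right) 2\right)^{2} = \left(-61 + 240 \left(-4\right) 2\right)^{2} = \left(-61 - 1920\right)^{2} = \left(-1981\right)^{2} = 3924361$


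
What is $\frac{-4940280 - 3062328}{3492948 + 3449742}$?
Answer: $- \frac{1333768}{1157115} \approx -1.1527$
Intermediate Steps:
$\frac{-4940280 - 3062328}{3492948 + 3449742} = - \frac{8002608}{6942690} = \left(-8002608\right) \frac{1}{6942690} = - \frac{1333768}{1157115}$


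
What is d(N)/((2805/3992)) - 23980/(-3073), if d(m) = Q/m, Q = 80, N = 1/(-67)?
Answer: -13137217172/1723953 ≈ -7620.4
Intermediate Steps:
N = -1/67 ≈ -0.014925
d(m) = 80/m
d(N)/((2805/3992)) - 23980/(-3073) = (80/(-1/67))/((2805/3992)) - 23980/(-3073) = (80*(-67))/((2805*(1/3992))) - 23980*(-1/3073) = -5360/2805/3992 + 23980/3073 = -5360*3992/2805 + 23980/3073 = -4279424/561 + 23980/3073 = -13137217172/1723953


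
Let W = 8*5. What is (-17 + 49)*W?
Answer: 1280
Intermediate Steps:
W = 40
(-17 + 49)*W = (-17 + 49)*40 = 32*40 = 1280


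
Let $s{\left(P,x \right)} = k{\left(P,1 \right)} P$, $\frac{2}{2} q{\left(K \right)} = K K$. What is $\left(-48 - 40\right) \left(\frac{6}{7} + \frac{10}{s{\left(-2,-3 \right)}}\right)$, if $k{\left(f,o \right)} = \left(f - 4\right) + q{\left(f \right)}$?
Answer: $- \frac{2068}{7} \approx -295.43$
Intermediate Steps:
$q{\left(K \right)} = K^{2}$ ($q{\left(K \right)} = K K = K^{2}$)
$k{\left(f,o \right)} = -4 + f + f^{2}$ ($k{\left(f,o \right)} = \left(f - 4\right) + f^{2} = \left(-4 + f\right) + f^{2} = -4 + f + f^{2}$)
$s{\left(P,x \right)} = P \left(-4 + P + P^{2}\right)$ ($s{\left(P,x \right)} = \left(-4 + P + P^{2}\right) P = P \left(-4 + P + P^{2}\right)$)
$\left(-48 - 40\right) \left(\frac{6}{7} + \frac{10}{s{\left(-2,-3 \right)}}\right) = \left(-48 - 40\right) \left(\frac{6}{7} + \frac{10}{\left(-2\right) \left(-4 - 2 + \left(-2\right)^{2}\right)}\right) = - 88 \left(6 \cdot \frac{1}{7} + \frac{10}{\left(-2\right) \left(-4 - 2 + 4\right)}\right) = - 88 \left(\frac{6}{7} + \frac{10}{\left(-2\right) \left(-2\right)}\right) = - 88 \left(\frac{6}{7} + \frac{10}{4}\right) = - 88 \left(\frac{6}{7} + 10 \cdot \frac{1}{4}\right) = - 88 \left(\frac{6}{7} + \frac{5}{2}\right) = \left(-88\right) \frac{47}{14} = - \frac{2068}{7}$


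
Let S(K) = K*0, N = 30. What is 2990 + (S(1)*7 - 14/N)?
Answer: 44843/15 ≈ 2989.5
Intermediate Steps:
S(K) = 0
2990 + (S(1)*7 - 14/N) = 2990 + (0*7 - 14/30) = 2990 + (0 - 14*1/30) = 2990 + (0 - 7/15) = 2990 - 7/15 = 44843/15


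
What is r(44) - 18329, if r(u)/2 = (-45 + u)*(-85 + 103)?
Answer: -18365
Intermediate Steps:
r(u) = -1620 + 36*u (r(u) = 2*((-45 + u)*(-85 + 103)) = 2*((-45 + u)*18) = 2*(-810 + 18*u) = -1620 + 36*u)
r(44) - 18329 = (-1620 + 36*44) - 18329 = (-1620 + 1584) - 18329 = -36 - 18329 = -18365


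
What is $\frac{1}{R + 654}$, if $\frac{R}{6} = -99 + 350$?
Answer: $\frac{1}{2160} \approx 0.00046296$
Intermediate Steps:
$R = 1506$ ($R = 6 \left(-99 + 350\right) = 6 \cdot 251 = 1506$)
$\frac{1}{R + 654} = \frac{1}{1506 + 654} = \frac{1}{2160}$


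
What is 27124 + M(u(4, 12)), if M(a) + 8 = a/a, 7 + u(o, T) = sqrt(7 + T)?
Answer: 27117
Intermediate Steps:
u(o, T) = -7 + sqrt(7 + T)
M(a) = -7 (M(a) = -8 + a/a = -8 + 1 = -7)
27124 + M(u(4, 12)) = 27124 - 7 = 27117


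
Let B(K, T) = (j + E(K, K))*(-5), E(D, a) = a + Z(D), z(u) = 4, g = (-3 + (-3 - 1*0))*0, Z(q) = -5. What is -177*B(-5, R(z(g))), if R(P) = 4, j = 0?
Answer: -8850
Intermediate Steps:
g = 0 (g = (-3 + (-3 + 0))*0 = (-3 - 3)*0 = -6*0 = 0)
E(D, a) = -5 + a (E(D, a) = a - 5 = -5 + a)
B(K, T) = 25 - 5*K (B(K, T) = (0 + (-5 + K))*(-5) = (-5 + K)*(-5) = 25 - 5*K)
-177*B(-5, R(z(g))) = -177*(25 - 5*(-5)) = -177*(25 + 25) = -177*50 = -8850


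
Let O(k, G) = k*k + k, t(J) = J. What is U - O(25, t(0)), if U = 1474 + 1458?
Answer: 2282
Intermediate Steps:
O(k, G) = k + k**2 (O(k, G) = k**2 + k = k + k**2)
U = 2932
U - O(25, t(0)) = 2932 - 25*(1 + 25) = 2932 - 25*26 = 2932 - 1*650 = 2932 - 650 = 2282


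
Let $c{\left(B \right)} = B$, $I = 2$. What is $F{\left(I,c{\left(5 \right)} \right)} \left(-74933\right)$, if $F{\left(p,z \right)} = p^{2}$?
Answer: $-299732$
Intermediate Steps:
$F{\left(I,c{\left(5 \right)} \right)} \left(-74933\right) = 2^{2} \left(-74933\right) = 4 \left(-74933\right) = -299732$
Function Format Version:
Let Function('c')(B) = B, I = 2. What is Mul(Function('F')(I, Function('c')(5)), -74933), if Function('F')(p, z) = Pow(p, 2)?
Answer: -299732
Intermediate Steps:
Mul(Function('F')(I, Function('c')(5)), -74933) = Mul(Pow(2, 2), -74933) = Mul(4, -74933) = -299732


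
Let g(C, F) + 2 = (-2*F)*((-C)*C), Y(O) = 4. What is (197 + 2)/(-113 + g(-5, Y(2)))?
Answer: 199/85 ≈ 2.3412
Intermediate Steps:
g(C, F) = -2 + 2*F*C² (g(C, F) = -2 + (-2*F)*((-C)*C) = -2 + (-2*F)*(-C²) = -2 + 2*F*C²)
(197 + 2)/(-113 + g(-5, Y(2))) = (197 + 2)/(-113 + (-2 + 2*4*(-5)²)) = 199/(-113 + (-2 + 2*4*25)) = 199/(-113 + (-2 + 200)) = 199/(-113 + 198) = 199/85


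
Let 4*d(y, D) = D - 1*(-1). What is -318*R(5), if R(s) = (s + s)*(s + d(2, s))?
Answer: -20670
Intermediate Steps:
d(y, D) = ¼ + D/4 (d(y, D) = (D - 1*(-1))/4 = (D + 1)/4 = (1 + D)/4 = ¼ + D/4)
R(s) = 2*s*(¼ + 5*s/4) (R(s) = (s + s)*(s + (¼ + s/4)) = (2*s)*(¼ + 5*s/4) = 2*s*(¼ + 5*s/4))
-318*R(5) = -159*5*(1 + 5*5) = -159*5*(1 + 25) = -159*5*26 = -318*65 = -20670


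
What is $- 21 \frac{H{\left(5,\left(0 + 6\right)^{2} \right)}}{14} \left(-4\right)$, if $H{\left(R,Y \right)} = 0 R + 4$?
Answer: $24$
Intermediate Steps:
$H{\left(R,Y \right)} = 4$ ($H{\left(R,Y \right)} = 0 + 4 = 4$)
$- 21 \frac{H{\left(5,\left(0 + 6\right)^{2} \right)}}{14} \left(-4\right) = - 21 \cdot \frac{4}{14} \left(-4\right) = - 21 \cdot 4 \cdot \frac{1}{14} \left(-4\right) = \left(-21\right) \frac{2}{7} \left(-4\right) = \left(-6\right) \left(-4\right) = 24$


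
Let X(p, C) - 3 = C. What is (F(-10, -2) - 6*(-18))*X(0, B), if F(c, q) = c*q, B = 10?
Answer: 1664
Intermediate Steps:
X(p, C) = 3 + C
(F(-10, -2) - 6*(-18))*X(0, B) = (-10*(-2) - 6*(-18))*(3 + 10) = (20 + 108)*13 = 128*13 = 1664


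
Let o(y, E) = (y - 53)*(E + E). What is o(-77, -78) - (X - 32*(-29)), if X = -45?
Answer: 19397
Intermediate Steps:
o(y, E) = 2*E*(-53 + y) (o(y, E) = (-53 + y)*(2*E) = 2*E*(-53 + y))
o(-77, -78) - (X - 32*(-29)) = 2*(-78)*(-53 - 77) - (-45 - 32*(-29)) = 2*(-78)*(-130) - (-45 + 928) = 20280 - 1*883 = 20280 - 883 = 19397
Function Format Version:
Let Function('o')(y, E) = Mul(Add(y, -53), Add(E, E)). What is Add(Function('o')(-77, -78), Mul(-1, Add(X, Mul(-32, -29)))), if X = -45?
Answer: 19397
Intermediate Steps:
Function('o')(y, E) = Mul(2, E, Add(-53, y)) (Function('o')(y, E) = Mul(Add(-53, y), Mul(2, E)) = Mul(2, E, Add(-53, y)))
Add(Function('o')(-77, -78), Mul(-1, Add(X, Mul(-32, -29)))) = Add(Mul(2, -78, Add(-53, -77)), Mul(-1, Add(-45, Mul(-32, -29)))) = Add(Mul(2, -78, -130), Mul(-1, Add(-45, 928))) = Add(20280, Mul(-1, 883)) = Add(20280, -883) = 19397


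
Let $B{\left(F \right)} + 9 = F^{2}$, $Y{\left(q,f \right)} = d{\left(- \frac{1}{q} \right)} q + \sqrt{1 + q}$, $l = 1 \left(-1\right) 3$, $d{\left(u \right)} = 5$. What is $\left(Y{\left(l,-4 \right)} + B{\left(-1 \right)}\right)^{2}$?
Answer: $\left(23 - i \sqrt{2}\right)^{2} \approx 527.0 - 65.054 i$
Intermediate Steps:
$l = -3$ ($l = \left(-1\right) 3 = -3$)
$Y{\left(q,f \right)} = \sqrt{1 + q} + 5 q$ ($Y{\left(q,f \right)} = 5 q + \sqrt{1 + q} = \sqrt{1 + q} + 5 q$)
$B{\left(F \right)} = -9 + F^{2}$
$\left(Y{\left(l,-4 \right)} + B{\left(-1 \right)}\right)^{2} = \left(\left(\sqrt{1 - 3} + 5 \left(-3\right)\right) - \left(9 - \left(-1\right)^{2}\right)\right)^{2} = \left(\left(\sqrt{-2} - 15\right) + \left(-9 + 1\right)\right)^{2} = \left(\left(i \sqrt{2} - 15\right) - 8\right)^{2} = \left(\left(-15 + i \sqrt{2}\right) - 8\right)^{2} = \left(-23 + i \sqrt{2}\right)^{2}$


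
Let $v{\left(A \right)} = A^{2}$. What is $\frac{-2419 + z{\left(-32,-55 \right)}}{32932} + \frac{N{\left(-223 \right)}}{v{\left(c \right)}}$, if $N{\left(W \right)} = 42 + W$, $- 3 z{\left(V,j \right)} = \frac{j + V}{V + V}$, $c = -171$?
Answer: $- \frac{4909306933}{61629735168} \approx -0.079658$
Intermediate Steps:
$z{\left(V,j \right)} = - \frac{V + j}{6 V}$ ($z{\left(V,j \right)} = - \frac{\left(j + V\right) \frac{1}{V + V}}{3} = - \frac{\left(V + j\right) \frac{1}{2 V}}{3} = - \frac{\frac{1}{2} \frac{1}{V} \left(V + j\right)}{3} = - \frac{V + j}{6 V}$)
$\frac{-2419 + z{\left(-32,-55 \right)}}{32932} + \frac{N{\left(-223 \right)}}{v{\left(c \right)}} = \frac{-2419 + \frac{\left(-1\right) \left(-32\right) - -55}{6 \left(-32\right)}}{32932} + \frac{42 - 223}{\left(-171\right)^{2}} = \left(-2419 + \frac{1}{6} \left(- \frac{1}{32}\right) \left(32 + 55\right)\right) \frac{1}{32932} - \frac{181}{29241} = \left(-2419 + \frac{1}{6} \left(- \frac{1}{32}\right) 87\right) \frac{1}{32932} - \frac{181}{29241} = \left(-2419 - \frac{29}{64}\right) \frac{1}{32932} - \frac{181}{29241} = \left(- \frac{154845}{64}\right) \frac{1}{32932} - \frac{181}{29241} = - \frac{154845}{2107648} - \frac{181}{29241} = - \frac{4909306933}{61629735168}$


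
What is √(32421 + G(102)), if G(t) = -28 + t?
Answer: √32495 ≈ 180.26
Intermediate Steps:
√(32421 + G(102)) = √(32421 + (-28 + 102)) = √(32421 + 74) = √32495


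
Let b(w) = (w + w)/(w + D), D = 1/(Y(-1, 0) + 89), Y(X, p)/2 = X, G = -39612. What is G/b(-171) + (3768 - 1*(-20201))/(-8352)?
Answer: -3143218675/158688 ≈ -19808.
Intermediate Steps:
Y(X, p) = 2*X
D = 1/87 (D = 1/(2*(-1) + 89) = 1/(-2 + 89) = 1/87 ≈ 0.011494)
b(w) = 2*w/(1/87 + w) (b(w) = (w + w)/(w + 1/87) = (2*w)/(1/87 + w) = 2*w/(1/87 + w))
G/b(-171) + (3768 - 1*(-20201))/(-8352) = -39612/(174*(-171)/(1 + 87*(-171))) + (3768 - 1*(-20201))/(-8352) = -39612/(174*(-171)/(1 - 14877)) + (3768 + 20201)*(-1/8352) = -39612/(174*(-171)/(-14876)) + 23969*(-1/8352) = -39612/(174*(-171)*(-1/14876)) - 23969/8352 = -39612/14877/7438 - 23969/8352 = -39612*7438/14877 - 23969/8352 = -98211352/4959 - 23969/8352 = -3143218675/158688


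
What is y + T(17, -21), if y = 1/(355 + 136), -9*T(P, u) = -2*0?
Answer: 1/491 ≈ 0.0020367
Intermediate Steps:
T(P, u) = 0 (T(P, u) = -(-2)*0/9 = -⅑*0 = 0)
y = 1/491 ≈ 0.0020367
y + T(17, -21) = 1/491 + 0 = 1/491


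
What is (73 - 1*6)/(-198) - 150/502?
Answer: -31667/49698 ≈ -0.63719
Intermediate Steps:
(73 - 1*6)/(-198) - 150/502 = (73 - 6)*(-1/198) - 150*1/502 = 67*(-1/198) - 75/251 = -67/198 - 75/251 = -31667/49698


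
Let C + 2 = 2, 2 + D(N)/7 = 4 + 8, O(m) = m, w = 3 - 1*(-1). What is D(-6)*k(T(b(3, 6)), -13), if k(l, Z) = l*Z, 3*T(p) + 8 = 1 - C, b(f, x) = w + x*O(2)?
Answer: 6370/3 ≈ 2123.3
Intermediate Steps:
w = 4 (w = 3 + 1 = 4)
b(f, x) = 4 + 2*x (b(f, x) = 4 + x*2 = 4 + 2*x)
D(N) = 70 (D(N) = -14 + 7*(4 + 8) = -14 + 7*12 = -14 + 84 = 70)
C = 0 (C = -2 + 2 = 0)
T(p) = -7/3 (T(p) = -8/3 + (1 - 1*0)/3 = -8/3 + (1 + 0)/3 = -8/3 + (1/3)*1 = -8/3 + 1/3 = -7/3)
k(l, Z) = Z*l
D(-6)*k(T(b(3, 6)), -13) = 70*(-13*(-7/3)) = 70*(91/3) = 6370/3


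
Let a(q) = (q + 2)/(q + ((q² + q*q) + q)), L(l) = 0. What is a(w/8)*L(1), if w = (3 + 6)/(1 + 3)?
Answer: 0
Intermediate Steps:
w = 9/4 ≈ 2.2500
a(q) = (2 + q)/(2*q + 2*q²) (a(q) = (2 + q)/(q + ((q² + q²) + q)) = (2 + q)/(q + (2*q² + q)) = (2 + q)/(q + (q + 2*q²)) = (2 + q)/(2*q + 2*q²))
a(w/8)*L(1) = ((2 + (9/4)/8)/(2*(((9/4)/8))*(1 + (9/4)/8)))*0 = ((2 + (9/4)*(⅛))/(2*(((9/4)*(⅛)))*(1 + (9/4)*(⅛))))*0 = ((2 + 9/32)/(2*(9/32)*(1 + 9/32)))*0 = ((½)*(32/9)*(73/32)/(41/32))*0 = ((½)*(32/9)*(32/41)*(73/32))*0 = (1168/369)*0 = 0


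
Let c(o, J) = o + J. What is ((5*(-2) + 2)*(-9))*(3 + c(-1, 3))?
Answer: 360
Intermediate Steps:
c(o, J) = J + o
((5*(-2) + 2)*(-9))*(3 + c(-1, 3)) = ((5*(-2) + 2)*(-9))*(3 + (3 - 1)) = ((-10 + 2)*(-9))*(3 + 2) = -8*(-9)*5 = 72*5 = 360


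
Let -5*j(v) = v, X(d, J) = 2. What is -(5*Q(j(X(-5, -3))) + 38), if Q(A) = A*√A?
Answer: -38 + 2*I*√10/5 ≈ -38.0 + 1.2649*I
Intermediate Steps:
j(v) = -v/5
Q(A) = A^(3/2)
-(5*Q(j(X(-5, -3))) + 38) = -(5*(-⅕*2)^(3/2) + 38) = -(5*(-⅖)^(3/2) + 38) = -(5*(-2*I*√10/25) + 38) = -(-2*I*√10/5 + 38) = -(38 - 2*I*√10/5) = -38 + 2*I*√10/5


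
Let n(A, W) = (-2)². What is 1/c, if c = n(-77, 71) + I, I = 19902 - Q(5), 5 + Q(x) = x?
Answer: 1/19906 ≈ 5.0236e-5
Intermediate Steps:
n(A, W) = 4
Q(x) = -5 + x
I = 19902 (I = 19902 - (-5 + 5) = 19902 - 1*0 = 19902 + 0 = 19902)
c = 19906 (c = 4 + 19902 = 19906)
1/c = 1/19906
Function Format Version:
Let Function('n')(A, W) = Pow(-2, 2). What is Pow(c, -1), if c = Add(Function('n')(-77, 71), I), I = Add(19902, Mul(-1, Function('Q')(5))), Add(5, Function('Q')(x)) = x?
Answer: Rational(1, 19906) ≈ 5.0236e-5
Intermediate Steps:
Function('n')(A, W) = 4
Function('Q')(x) = Add(-5, x)
I = 19902 (I = Add(19902, Mul(-1, Add(-5, 5))) = Add(19902, Mul(-1, 0)) = Add(19902, 0) = 19902)
c = 19906 (c = Add(4, 19902) = 19906)
Pow(c, -1) = Pow(19906, -1) = Rational(1, 19906)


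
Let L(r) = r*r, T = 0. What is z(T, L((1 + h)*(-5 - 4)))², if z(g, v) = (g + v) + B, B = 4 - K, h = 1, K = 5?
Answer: 104329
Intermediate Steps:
B = -1 (B = 4 - 1*5 = 4 - 5 = -1)
L(r) = r²
z(g, v) = -1 + g + v (z(g, v) = (g + v) - 1 = -1 + g + v)
z(T, L((1 + h)*(-5 - 4)))² = (-1 + 0 + ((1 + 1)*(-5 - 4))²)² = (-1 + 0 + (2*(-9))²)² = (-1 + 0 + (-18)²)² = (-1 + 0 + 324)² = 323² = 104329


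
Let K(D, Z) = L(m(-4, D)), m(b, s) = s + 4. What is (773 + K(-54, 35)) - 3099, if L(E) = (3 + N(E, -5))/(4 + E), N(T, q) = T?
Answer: -106949/46 ≈ -2325.0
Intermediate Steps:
m(b, s) = 4 + s
L(E) = (3 + E)/(4 + E)
K(D, Z) = (7 + D)/(8 + D) (K(D, Z) = (3 + (4 + D))/(4 + (4 + D)) = (7 + D)/(8 + D))
(773 + K(-54, 35)) - 3099 = (773 + (7 - 54)/(8 - 54)) - 3099 = (773 - 47/(-46)) - 3099 = (773 - 1/46*(-47)) - 3099 = (773 + 47/46) - 3099 = 35605/46 - 3099 = -106949/46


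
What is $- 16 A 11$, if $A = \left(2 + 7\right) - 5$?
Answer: $-704$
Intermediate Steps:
$A = 4$ ($A = 9 - 5 = 4$)
$- 16 A 11 = \left(-16\right) 4 \cdot 11 = \left(-64\right) 11 = -704$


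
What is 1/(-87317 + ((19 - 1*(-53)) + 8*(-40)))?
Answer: -1/87565 ≈ -1.1420e-5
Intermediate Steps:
1/(-87317 + ((19 - 1*(-53)) + 8*(-40))) = 1/(-87317 + ((19 + 53) - 320)) = 1/(-87317 + (72 - 320)) = 1/(-87317 - 248) = 1/(-87565) = -1/87565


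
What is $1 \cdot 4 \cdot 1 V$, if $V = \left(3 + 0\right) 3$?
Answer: $36$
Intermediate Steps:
$V = 9$ ($V = 3 \cdot 3 = 9$)
$1 \cdot 4 \cdot 1 V = 1 \cdot 4 \cdot 1 \cdot 9 = 4 \cdot 1 \cdot 9 = 4 \cdot 9 = 36$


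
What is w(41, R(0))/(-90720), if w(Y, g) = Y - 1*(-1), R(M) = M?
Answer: -1/2160 ≈ -0.00046296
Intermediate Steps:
w(Y, g) = 1 + Y (w(Y, g) = Y + 1 = 1 + Y)
w(41, R(0))/(-90720) = (1 + 41)/(-90720) = 42*(-1/90720) = -1/2160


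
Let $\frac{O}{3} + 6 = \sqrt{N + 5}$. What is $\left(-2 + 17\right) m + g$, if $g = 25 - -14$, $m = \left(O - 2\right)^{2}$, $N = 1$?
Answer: $6849 - 1800 \sqrt{6} \approx 2439.9$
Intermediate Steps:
$O = -18 + 3 \sqrt{6}$ ($O = -18 + 3 \sqrt{1 + 5} = -18 + 3 \sqrt{6} \approx -10.652$)
$m = \left(-20 + 3 \sqrt{6}\right)^{2}$ ($m = \left(\left(-18 + 3 \sqrt{6}\right) - 2\right)^{2} = \left(-20 + 3 \sqrt{6}\right)^{2} \approx 160.06$)
$g = 39$ ($g = 25 + 14 = 39$)
$\left(-2 + 17\right) m + g = \left(-2 + 17\right) \left(454 - 120 \sqrt{6}\right) + 39 = 15 \left(454 - 120 \sqrt{6}\right) + 39 = \left(6810 - 1800 \sqrt{6}\right) + 39 = 6849 - 1800 \sqrt{6}$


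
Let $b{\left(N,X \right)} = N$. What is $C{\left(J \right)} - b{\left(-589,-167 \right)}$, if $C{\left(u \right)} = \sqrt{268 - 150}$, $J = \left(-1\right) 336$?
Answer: $589 + \sqrt{118} \approx 599.86$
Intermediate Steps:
$J = -336$
$C{\left(u \right)} = \sqrt{118}$
$C{\left(J \right)} - b{\left(-589,-167 \right)} = \sqrt{118} - -589 = \sqrt{118} + 589 = 589 + \sqrt{118}$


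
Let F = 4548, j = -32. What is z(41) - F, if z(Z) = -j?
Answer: -4516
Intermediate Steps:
z(Z) = 32 (z(Z) = -1*(-32) = 32)
z(41) - F = 32 - 1*4548 = 32 - 4548 = -4516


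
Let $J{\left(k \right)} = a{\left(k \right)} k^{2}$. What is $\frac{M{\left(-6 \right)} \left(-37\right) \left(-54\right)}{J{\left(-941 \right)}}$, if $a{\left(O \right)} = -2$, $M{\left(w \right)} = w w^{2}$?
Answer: $\frac{215784}{885481} \approx 0.24369$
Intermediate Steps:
$M{\left(w \right)} = w^{3}$
$J{\left(k \right)} = - 2 k^{2}$
$\frac{M{\left(-6 \right)} \left(-37\right) \left(-54\right)}{J{\left(-941 \right)}} = \frac{\left(-6\right)^{3} \left(-37\right) \left(-54\right)}{\left(-2\right) \left(-941\right)^{2}} = \frac{\left(-216\right) \left(-37\right) \left(-54\right)}{\left(-2\right) 885481} = \frac{7992 \left(-54\right)}{-1770962} = \left(-431568\right) \left(- \frac{1}{1770962}\right) = \frac{215784}{885481}$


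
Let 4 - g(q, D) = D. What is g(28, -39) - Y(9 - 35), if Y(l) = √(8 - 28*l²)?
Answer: 43 - 2*I*√4730 ≈ 43.0 - 137.55*I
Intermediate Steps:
g(q, D) = 4 - D
g(28, -39) - Y(9 - 35) = (4 - 1*(-39)) - 2*√(2 - 7*(9 - 35)²) = (4 + 39) - 2*√(2 - 7*(-26)²) = 43 - 2*√(2 - 7*676) = 43 - 2*√(2 - 4732) = 43 - 2*√(-4730) = 43 - 2*I*√4730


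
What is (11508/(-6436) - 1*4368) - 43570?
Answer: -77135119/1609 ≈ -47940.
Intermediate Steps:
(11508/(-6436) - 1*4368) - 43570 = (11508*(-1/6436) - 4368) - 43570 = (-2877/1609 - 4368) - 43570 = -7030989/1609 - 43570 = -77135119/1609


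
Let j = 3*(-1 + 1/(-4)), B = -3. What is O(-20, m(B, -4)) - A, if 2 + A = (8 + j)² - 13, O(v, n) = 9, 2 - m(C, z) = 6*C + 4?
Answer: 95/16 ≈ 5.9375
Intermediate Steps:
m(C, z) = -2 - 6*C (m(C, z) = 2 - (6*C + 4) = 2 - (4 + 6*C) = 2 + (-4 - 6*C) = -2 - 6*C)
j = -15/4 (j = 3*(-1 - ¼) = 3*(-5/4) = -15/4 ≈ -3.7500)
A = 49/16 (A = -2 + ((8 - 15/4)² - 13) = -2 + ((17/4)² - 13) = -2 + (289/16 - 13) = -2 + 81/16 = 49/16 ≈ 3.0625)
O(-20, m(B, -4)) - A = 9 - 1*49/16 = 9 - 49/16 = 95/16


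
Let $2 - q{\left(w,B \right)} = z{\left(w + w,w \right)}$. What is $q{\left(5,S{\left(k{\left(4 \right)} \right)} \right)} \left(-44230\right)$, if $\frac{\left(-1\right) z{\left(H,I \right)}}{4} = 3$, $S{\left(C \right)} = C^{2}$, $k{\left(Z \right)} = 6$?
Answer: $-619220$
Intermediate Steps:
$z{\left(H,I \right)} = -12$ ($z{\left(H,I \right)} = \left(-4\right) 3 = -12$)
$q{\left(w,B \right)} = 14$ ($q{\left(w,B \right)} = 2 - -12 = 2 + 12 = 14$)
$q{\left(5,S{\left(k{\left(4 \right)} \right)} \right)} \left(-44230\right) = 14 \left(-44230\right) = -619220$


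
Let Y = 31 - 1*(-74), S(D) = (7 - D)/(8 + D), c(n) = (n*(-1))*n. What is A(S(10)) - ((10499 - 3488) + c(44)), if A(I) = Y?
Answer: -4970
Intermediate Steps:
c(n) = -n**2 (c(n) = (-n)*n = -n**2)
S(D) = (7 - D)/(8 + D)
Y = 105 (Y = 31 + 74 = 105)
A(I) = 105
A(S(10)) - ((10499 - 3488) + c(44)) = 105 - ((10499 - 3488) - 1*44**2) = 105 - (7011 - 1*1936) = 105 - (7011 - 1936) = 105 - 1*5075 = 105 - 5075 = -4970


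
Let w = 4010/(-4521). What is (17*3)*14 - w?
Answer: 3232004/4521 ≈ 714.89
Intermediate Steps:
w = -4010/4521 (w = 4010*(-1/4521) = -4010/4521 ≈ -0.88697)
(17*3)*14 - w = (17*3)*14 - 1*(-4010/4521) = 51*14 + 4010/4521 = 714 + 4010/4521 = 3232004/4521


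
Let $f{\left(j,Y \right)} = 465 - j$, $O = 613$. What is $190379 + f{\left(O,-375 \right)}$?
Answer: $190231$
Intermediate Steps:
$190379 + f{\left(O,-375 \right)} = 190379 + \left(465 - 613\right) = 190379 - 148 = 190231$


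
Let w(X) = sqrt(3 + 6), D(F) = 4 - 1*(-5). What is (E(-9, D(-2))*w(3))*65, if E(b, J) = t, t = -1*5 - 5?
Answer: -1950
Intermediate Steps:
D(F) = 9 (D(F) = 4 + 5 = 9)
t = -10 (t = -5 - 5 = -10)
E(b, J) = -10
w(X) = 3 (w(X) = sqrt(9) = 3)
(E(-9, D(-2))*w(3))*65 = -10*3*65 = -30*65 = -1950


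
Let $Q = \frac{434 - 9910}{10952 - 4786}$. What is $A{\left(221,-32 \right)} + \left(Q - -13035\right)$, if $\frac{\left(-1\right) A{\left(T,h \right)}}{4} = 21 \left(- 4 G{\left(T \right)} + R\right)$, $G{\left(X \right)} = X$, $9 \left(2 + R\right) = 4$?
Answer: $\frac{808548781}{9249} \approx 87420.0$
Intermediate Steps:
$R = - \frac{14}{9}$ ($R = -2 + \frac{1}{9} \cdot 4 = -2 + \frac{4}{9} = - \frac{14}{9} \approx -1.5556$)
$Q = - \frac{4738}{3083}$ ($Q = - \frac{9476}{10952 + \left(-6149 + 1363\right)} = - \frac{9476}{10952 - 4786} = - \frac{9476}{6166} = \left(-9476\right) \frac{1}{6166} = - \frac{4738}{3083} \approx -1.5368$)
$A{\left(T,h \right)} = \frac{392}{3} + 336 T$ ($A{\left(T,h \right)} = - 4 \cdot 21 \left(- 4 T - \frac{14}{9}\right) = - 4 \cdot 21 \left(- \frac{14}{9} - 4 T\right) = - 4 \left(- \frac{98}{3} - 84 T\right) = \frac{392}{3} + 336 T$)
$A{\left(221,-32 \right)} + \left(Q - -13035\right) = \left(\frac{392}{3} + 336 \cdot 221\right) - - \frac{40182167}{3083} = \left(\frac{392}{3} + 74256\right) + \left(- \frac{4738}{3083} + 13035\right) = \frac{223160}{3} + \frac{40182167}{3083} = \frac{808548781}{9249}$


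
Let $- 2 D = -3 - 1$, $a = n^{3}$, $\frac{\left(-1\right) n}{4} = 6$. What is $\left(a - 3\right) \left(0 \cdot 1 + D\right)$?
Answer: $-27654$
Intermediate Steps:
$n = -24$ ($n = \left(-4\right) 6 = -24$)
$a = -13824$ ($a = \left(-24\right)^{3} = -13824$)
$D = 2$ ($D = - \frac{-3 - 1}{2} = \left(- \frac{1}{2}\right) \left(-4\right) = 2$)
$\left(a - 3\right) \left(0 \cdot 1 + D\right) = \left(-13824 - 3\right) \left(0 \cdot 1 + 2\right) = - 13827 \left(0 + 2\right) = \left(-13827\right) 2 = -27654$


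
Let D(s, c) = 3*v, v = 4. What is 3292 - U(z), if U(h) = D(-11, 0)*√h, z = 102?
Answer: 3292 - 12*√102 ≈ 3170.8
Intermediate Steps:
D(s, c) = 12 (D(s, c) = 3*4 = 12)
U(h) = 12*√h
3292 - U(z) = 3292 - 12*√102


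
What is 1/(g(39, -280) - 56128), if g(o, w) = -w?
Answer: -1/55848 ≈ -1.7906e-5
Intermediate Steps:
1/(g(39, -280) - 56128) = 1/(-1*(-280) - 56128) = 1/(280 - 56128) = 1/(-55848) = -1/55848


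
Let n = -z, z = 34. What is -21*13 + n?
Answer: -307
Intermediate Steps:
n = -34 (n = -1*34 = -34)
-21*13 + n = -21*13 - 34 = -273 - 34 = -307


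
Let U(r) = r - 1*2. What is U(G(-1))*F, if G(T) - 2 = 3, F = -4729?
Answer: -14187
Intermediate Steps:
G(T) = 5 (G(T) = 2 + 3 = 5)
U(r) = -2 + r (U(r) = r - 2 = -2 + r)
U(G(-1))*F = (-2 + 5)*(-4729) = 3*(-4729) = -14187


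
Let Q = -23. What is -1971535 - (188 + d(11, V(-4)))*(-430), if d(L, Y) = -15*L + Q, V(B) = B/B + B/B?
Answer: -1971535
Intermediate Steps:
V(B) = 2 (V(B) = 1 + 1 = 2)
d(L, Y) = -23 - 15*L (d(L, Y) = -15*L - 23 = -23 - 15*L)
-1971535 - (188 + d(11, V(-4)))*(-430) = -1971535 - (188 + (-23 - 15*11))*(-430) = -1971535 - (188 + (-23 - 165))*(-430) = -1971535 - (188 - 188)*(-430) = -1971535 - 0*(-430) = -1971535 - 1*0 = -1971535 + 0 = -1971535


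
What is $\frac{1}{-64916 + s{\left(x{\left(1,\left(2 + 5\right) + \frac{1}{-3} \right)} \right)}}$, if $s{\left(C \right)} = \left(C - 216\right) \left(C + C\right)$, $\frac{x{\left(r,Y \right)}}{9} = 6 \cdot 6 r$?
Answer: $\frac{1}{5068} \approx 0.00019732$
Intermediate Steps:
$x{\left(r,Y \right)} = 324 r$ ($x{\left(r,Y \right)} = 9 \cdot 6 \cdot 6 r = 9 \cdot 36 r = 324 r$)
$s{\left(C \right)} = 2 C \left(-216 + C\right)$ ($s{\left(C \right)} = \left(-216 + C\right) 2 C = 2 C \left(-216 + C\right)$)
$\frac{1}{-64916 + s{\left(x{\left(1,\left(2 + 5\right) + \frac{1}{-3} \right)} \right)}} = \frac{1}{-64916 + 2 \cdot 324 \cdot 1 \left(-216 + 324 \cdot 1\right)} = \frac{1}{-64916 + 2 \cdot 324 \left(-216 + 324\right)} = \frac{1}{-64916 + 2 \cdot 324 \cdot 108} = \frac{1}{-64916 + 69984} = \frac{1}{5068}$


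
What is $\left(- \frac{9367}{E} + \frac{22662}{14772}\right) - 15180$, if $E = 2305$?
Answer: $- \frac{86159489369}{5674910} \approx -15183.0$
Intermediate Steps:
$\left(- \frac{9367}{E} + \frac{22662}{14772}\right) - 15180 = \left(- \frac{9367}{2305} + \frac{22662}{14772}\right) - 15180 = \left(\left(-9367\right) \frac{1}{2305} + 22662 \cdot \frac{1}{14772}\right) - 15180 = \left(- \frac{9367}{2305} + \frac{3777}{2462}\right) - 15180 = - \frac{14355569}{5674910} - 15180 = - \frac{86159489369}{5674910}$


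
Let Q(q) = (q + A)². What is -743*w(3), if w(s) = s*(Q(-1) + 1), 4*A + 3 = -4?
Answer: -305373/16 ≈ -19086.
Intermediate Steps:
A = -7/4 (A = -¾ + (¼)*(-4) = -¾ - 1 = -7/4 ≈ -1.7500)
Q(q) = (-7/4 + q)² (Q(q) = (q - 7/4)² = (-7/4 + q)²)
w(s) = 137*s/16 (w(s) = s*((-7 + 4*(-1))²/16 + 1) = s*((-7 - 4)²/16 + 1) = s*((1/16)*(-11)² + 1) = s*((1/16)*121 + 1) = s*(121/16 + 1) = s*(137/16) = 137*s/16)
-743*w(3) = -101791*3/16 = -743*411/16 = -305373/16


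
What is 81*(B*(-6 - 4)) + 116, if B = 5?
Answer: -3934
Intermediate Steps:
81*(B*(-6 - 4)) + 116 = 81*(5*(-6 - 4)) + 116 = 81*(5*(-10)) + 116 = 81*(-50) + 116 = -4050 + 116 = -3934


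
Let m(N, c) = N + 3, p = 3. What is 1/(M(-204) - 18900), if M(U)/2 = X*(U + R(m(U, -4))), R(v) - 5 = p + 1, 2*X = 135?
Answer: -1/45225 ≈ -2.2112e-5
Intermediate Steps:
X = 135/2 (X = (½)*135 = 135/2 ≈ 67.500)
m(N, c) = 3 + N
R(v) = 9 (R(v) = 5 + (3 + 1) = 5 + 4 = 9)
M(U) = 1215 + 135*U (M(U) = 2*(135*(U + 9)/2) = 2*(135*(9 + U)/2) = 2*(1215/2 + 135*U/2) = 1215 + 135*U)
1/(M(-204) - 18900) = 1/((1215 + 135*(-204)) - 18900) = 1/((1215 - 27540) - 18900) = 1/(-26325 - 18900) = 1/(-45225) = -1/45225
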